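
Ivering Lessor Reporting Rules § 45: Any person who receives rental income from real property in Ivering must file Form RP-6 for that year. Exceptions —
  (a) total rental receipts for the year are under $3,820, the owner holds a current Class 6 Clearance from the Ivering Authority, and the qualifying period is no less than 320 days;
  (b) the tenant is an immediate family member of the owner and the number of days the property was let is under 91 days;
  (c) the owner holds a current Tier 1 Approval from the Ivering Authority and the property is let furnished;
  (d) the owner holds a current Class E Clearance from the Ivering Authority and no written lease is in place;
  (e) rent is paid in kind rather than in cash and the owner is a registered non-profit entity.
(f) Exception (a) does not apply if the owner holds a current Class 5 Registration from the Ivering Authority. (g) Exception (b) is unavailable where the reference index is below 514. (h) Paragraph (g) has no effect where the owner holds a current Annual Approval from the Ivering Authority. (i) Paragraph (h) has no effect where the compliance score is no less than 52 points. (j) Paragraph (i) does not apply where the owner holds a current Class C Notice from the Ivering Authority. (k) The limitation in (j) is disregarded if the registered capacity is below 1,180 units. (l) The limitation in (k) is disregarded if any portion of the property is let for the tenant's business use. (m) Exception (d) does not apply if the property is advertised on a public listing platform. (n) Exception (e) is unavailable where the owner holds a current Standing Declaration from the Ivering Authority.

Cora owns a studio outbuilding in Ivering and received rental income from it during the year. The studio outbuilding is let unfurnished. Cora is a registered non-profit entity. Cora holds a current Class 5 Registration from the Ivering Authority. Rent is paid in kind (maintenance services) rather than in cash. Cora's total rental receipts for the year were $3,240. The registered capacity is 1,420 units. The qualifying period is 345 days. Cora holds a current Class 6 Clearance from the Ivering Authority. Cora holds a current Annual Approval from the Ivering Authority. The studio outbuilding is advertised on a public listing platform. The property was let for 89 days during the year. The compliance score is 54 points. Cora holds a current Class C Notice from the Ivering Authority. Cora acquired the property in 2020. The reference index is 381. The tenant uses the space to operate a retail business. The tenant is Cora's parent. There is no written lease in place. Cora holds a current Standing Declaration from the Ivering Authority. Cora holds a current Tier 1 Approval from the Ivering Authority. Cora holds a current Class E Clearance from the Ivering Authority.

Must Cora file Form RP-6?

No — exception (b) applies; Cora is not required to file Form RP-6.

Exception (a) is satisfied on its face — total rental receipts for the year are $3,240, under the $3,820 limit; a current Class 6 Clearance is held; the qualifying period is 345 days, meeting the 320 days threshold. However, paragraph (f) must be considered: (f) operates against (a): a current Class 5 Registration is held. Exception (a) does not apply.
All of (b)'s requirements are met (the tenant is an immediate family member; the number of days the property was let is 89 days, under the 91 days limit). Under paragraphs (g)–(l): (g) is triggered (the reference index is 381, below the 514 limit), but yields to (h): (h) operates against (g): a current Annual Approval is held. (i) is engaged (the compliance score is 54 points, meeting the 52 points threshold), but is set aside by (j): (j) operates against (i): a current Class C Notice is held. (k) is inapplicable (the registered capacity is 1,420 units, not below 1,180 units), so (j) stands. Exception (b) stands.
Exception (c) fails — the property is let unfurnished.
Exception (d) is satisfied on its face — a current Class E Clearance is held; there is no written lease. However, paragraph (m) must be considered: (m) operates against (d): the property is publicly advertised. Exception (d) does not apply.
All of (e)'s requirements are met (rent is paid in kind; Cora is a registered non-profit). Turning to paragraph (n): (n) operates against (e): a current Standing Declaration is held. (e) is therefore removed.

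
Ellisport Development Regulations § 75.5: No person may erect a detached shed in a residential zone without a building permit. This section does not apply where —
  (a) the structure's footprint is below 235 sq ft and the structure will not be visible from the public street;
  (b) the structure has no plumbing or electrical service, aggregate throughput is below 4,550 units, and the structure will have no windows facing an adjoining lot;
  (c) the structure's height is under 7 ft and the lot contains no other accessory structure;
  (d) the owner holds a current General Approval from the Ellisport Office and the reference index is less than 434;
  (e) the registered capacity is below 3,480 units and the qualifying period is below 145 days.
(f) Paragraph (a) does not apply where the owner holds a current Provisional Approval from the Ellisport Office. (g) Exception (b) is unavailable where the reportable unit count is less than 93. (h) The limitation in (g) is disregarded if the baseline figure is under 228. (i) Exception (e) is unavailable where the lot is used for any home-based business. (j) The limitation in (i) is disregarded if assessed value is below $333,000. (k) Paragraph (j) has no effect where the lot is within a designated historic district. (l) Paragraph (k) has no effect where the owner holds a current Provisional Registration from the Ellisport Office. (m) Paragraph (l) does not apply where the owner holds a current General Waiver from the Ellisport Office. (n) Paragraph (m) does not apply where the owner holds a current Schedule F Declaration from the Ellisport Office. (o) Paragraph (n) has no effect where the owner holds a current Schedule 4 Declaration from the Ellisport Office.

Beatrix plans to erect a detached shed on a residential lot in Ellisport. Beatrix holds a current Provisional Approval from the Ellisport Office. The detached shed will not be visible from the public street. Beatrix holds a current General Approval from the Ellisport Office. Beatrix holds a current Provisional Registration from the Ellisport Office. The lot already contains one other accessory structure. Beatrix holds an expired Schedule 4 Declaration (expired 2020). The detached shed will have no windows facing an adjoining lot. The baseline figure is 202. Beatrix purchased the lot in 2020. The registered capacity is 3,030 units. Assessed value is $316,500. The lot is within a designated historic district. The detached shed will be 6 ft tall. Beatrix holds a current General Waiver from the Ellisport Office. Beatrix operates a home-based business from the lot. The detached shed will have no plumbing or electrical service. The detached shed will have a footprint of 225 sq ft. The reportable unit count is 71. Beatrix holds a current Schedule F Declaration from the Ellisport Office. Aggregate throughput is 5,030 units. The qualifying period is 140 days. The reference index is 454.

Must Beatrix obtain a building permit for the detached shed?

No — exception (e) applies; Beatrix does not need a building permit.

Exception (a)'s conditions are all satisfied: the structure's footprint is 225 sq ft, below the 235 sq ft limit; the structure will not be visible from the street. However, paragraph (f) must be considered: (f) operates against (a): a current Provisional Approval is held. Exception (a) does not apply.
Exception (b) fails — aggregate throughput is 5,030 units, not below 4,550 units.
Exception (c) fails — the lot already has another accessory structure.
Exception (d) does not apply: the reference index is 454, not less than 434.
All of (e)'s requirements are met (the registered capacity is 3,030 units, below the 3,480 units limit; the qualifying period is 140 days, below the 145 days limit). Considering the limiting provisions: (i) is engaged (a home-based business operates on the lot), but is itself disapplied by (j): (j) operates against (i): assessed value is $316,500, below the $333,000 limit. (k) would limit (j) — the lot is in a historic district — but (l) sets (k) aside: (l) operates — a current Provisional Registration is held. (m) would limit (l) — a current General Waiver is held — but (n) sets (m) aside: (n) is engaged — a current Schedule F Declaration is held. (o), which would lift (n), does not operate here — no current Schedule 4 Declaration is held. So (e) applies.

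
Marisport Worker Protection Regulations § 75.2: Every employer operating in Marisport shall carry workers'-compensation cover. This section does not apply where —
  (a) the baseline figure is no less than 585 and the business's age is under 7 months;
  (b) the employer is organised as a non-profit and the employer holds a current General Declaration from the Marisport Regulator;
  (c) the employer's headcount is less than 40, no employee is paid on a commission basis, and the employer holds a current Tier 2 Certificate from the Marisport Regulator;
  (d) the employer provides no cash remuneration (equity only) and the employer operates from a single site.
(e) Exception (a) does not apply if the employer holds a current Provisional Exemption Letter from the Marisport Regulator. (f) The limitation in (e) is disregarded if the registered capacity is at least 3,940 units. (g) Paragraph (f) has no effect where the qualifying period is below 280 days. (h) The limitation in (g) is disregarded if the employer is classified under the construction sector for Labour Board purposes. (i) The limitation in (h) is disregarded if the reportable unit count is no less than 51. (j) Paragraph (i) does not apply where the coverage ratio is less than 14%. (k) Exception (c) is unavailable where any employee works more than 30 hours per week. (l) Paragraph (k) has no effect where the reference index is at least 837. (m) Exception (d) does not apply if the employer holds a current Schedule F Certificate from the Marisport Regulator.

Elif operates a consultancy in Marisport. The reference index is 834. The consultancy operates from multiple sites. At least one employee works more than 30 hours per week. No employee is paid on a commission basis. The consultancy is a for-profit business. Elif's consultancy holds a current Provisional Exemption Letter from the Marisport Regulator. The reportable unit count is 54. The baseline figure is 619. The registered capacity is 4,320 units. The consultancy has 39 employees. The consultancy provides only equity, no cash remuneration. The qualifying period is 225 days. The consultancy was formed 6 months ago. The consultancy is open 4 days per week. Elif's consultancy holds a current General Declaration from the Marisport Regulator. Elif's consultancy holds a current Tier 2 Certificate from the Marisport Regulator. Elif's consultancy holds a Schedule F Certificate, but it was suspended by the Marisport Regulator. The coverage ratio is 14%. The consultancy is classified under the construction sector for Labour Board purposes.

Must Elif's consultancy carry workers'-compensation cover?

All of (a)'s requirements are met (the baseline figure is 619, meeting the 585 threshold; the business's age is 6 months, under the 7 months limit). But: (e) applies — a current Provisional Exemption Letter is held. (f) operates (the registered capacity is 4,320 units, meeting the 3,940 units threshold), but is itself disapplied by (g): (g) operates against (f): the qualifying period is 225 days, below the 280 days limit. (h) would limit (g) — the consultancy is classified under the construction sector — but (i) sets (h) aside: (i) operates — the reportable unit count is 54, meeting the 51 threshold. (j) is not engaged (the coverage ratio is 14%, not less than 14%), so (i) stands. Exception (a) does not apply.
Exception (b) requires that the employer is organised as a non-profit; but the employer is for-profit, so (b) is unavailable.
All of (c)'s requirements are met (the employer's headcount is 39, less than the 40 limit; no employee is paid on commission; a current Tier 2 Certificate is held). But: (k) applies — at least one employee exceeds 30 hours/week. (l) is not engaged (the reference index is 834, short of 837), so (k) stands. (c) is therefore removed.
Exception (d) does not apply: the employer operates from multiple sites.
No exception displaces § 75.2.

Yes — Elif's consultancy must carry workers'-compensation cover.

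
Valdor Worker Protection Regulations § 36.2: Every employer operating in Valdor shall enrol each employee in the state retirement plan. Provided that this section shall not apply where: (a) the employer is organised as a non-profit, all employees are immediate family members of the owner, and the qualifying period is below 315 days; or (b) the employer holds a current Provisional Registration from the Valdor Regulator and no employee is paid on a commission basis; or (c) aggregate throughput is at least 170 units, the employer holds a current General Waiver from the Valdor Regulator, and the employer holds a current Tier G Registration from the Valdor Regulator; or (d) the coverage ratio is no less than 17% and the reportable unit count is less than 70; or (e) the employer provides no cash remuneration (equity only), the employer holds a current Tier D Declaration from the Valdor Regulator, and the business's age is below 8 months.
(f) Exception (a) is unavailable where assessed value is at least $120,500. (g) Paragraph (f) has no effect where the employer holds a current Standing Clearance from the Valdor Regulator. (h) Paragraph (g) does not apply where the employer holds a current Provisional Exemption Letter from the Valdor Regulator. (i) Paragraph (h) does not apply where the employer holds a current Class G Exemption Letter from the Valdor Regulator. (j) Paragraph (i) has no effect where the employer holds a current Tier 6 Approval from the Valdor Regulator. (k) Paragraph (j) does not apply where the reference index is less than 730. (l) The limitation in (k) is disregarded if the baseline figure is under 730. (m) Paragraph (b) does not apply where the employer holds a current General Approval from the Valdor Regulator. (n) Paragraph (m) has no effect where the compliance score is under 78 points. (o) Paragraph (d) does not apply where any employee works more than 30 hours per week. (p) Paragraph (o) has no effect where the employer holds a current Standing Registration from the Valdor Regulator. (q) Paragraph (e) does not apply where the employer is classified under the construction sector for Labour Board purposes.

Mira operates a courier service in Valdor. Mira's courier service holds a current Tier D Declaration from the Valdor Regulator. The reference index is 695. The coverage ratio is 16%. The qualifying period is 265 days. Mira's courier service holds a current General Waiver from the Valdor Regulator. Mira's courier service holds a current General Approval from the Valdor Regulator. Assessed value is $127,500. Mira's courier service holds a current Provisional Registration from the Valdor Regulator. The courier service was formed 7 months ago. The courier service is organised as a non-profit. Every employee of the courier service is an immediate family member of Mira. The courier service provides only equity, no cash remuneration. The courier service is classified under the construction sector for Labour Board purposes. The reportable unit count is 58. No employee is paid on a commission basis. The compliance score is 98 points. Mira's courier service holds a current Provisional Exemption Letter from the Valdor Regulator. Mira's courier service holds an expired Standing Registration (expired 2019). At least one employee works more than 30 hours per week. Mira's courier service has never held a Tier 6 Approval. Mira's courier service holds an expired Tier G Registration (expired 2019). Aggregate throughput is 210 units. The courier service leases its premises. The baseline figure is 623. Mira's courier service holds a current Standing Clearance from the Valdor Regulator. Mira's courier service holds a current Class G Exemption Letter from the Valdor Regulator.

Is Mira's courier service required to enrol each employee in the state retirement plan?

Exception (a) is satisfied on its face — the employer is a non-profit; every employee is an immediate family member; the qualifying period is 265 days, below the 315 days limit. As to paragraphs (f)–(l): (f) applies (assessed value is $127,500, meeting the $120,500 threshold), but is overridden by (g): (g) is engaged — a current Standing Clearance is held. (h) would limit (g) — a current Provisional Exemption Letter is held — but (i) sets (h) aside: (i) operates against (h): a current Class G Exemption Letter is held. (j), which would lift (i), is inapplicable — there is no Tier 6 Approval in force. (a) remains available.
Exception (b)'s conditions are all satisfied: a current Provisional Registration is held; no employee is paid on commission. But applying paragraphs (m)–(n): (m) operates — a current General Approval is held. (n) is not triggered (the compliance score is 98 points, not under 78 points), so (m) stands. So (b) is unavailable.
Exception (c) requires that the employer holds a current Tier G Registration from the Valdor Regulator; but the Tier G Registration is not current, so (c) is unavailable.
Exception (d) does not apply: the coverage ratio is 16%, short of 17%.
Exception (e)'s conditions are all satisfied: remuneration is equity-only; a current Tier D Declaration is held; the business's age is 7 months, below the 8 months limit. Turning to paragraph (q): (q) is engaged — the courier service is classified under the construction sector. Exception (e) does not apply.

No — exception (a) applies; Mira's courier service is not required to enrol each employee in the state retirement plan.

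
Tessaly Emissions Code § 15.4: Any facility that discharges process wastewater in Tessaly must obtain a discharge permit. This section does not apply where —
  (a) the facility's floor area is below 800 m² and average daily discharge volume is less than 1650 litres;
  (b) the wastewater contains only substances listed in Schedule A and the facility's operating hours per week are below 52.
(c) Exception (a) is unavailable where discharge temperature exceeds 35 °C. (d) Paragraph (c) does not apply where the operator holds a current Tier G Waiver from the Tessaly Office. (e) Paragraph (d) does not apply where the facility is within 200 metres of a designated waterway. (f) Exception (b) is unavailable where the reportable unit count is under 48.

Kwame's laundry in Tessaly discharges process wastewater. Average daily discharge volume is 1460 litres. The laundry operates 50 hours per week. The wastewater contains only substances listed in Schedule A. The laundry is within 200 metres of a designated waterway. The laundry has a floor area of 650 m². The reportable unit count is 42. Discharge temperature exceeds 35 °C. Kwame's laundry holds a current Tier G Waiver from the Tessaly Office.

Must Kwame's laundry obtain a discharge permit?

All of (a)'s requirements are met (the facility's floor area is 650 m², below the 800 m² limit; average daily discharge volume is 1460 litres, less than the 1650 litres limit). Turning to paragraphs (c)–(e): (c) is engaged — discharge temperature exceeds 35 °C. (d) would limit (c) — a current Tier G Waiver is held — but (e) sets (d) aside: (e) applies — the laundry is within 200 m of a designated waterway. (a) is therefore removed.
All of (b)'s requirements are met (the wastewater is Schedule-A-only; the facility's operating hours per week are 50, below the 52 limit). However, paragraph (f) must be considered: (f) is engaged — the reportable unit count is 42, under the 48 limit. So (b) is unavailable.
None of the exceptions is available; § 15.4 applies in full.

Yes — Kwame's laundry must obtain a discharge permit.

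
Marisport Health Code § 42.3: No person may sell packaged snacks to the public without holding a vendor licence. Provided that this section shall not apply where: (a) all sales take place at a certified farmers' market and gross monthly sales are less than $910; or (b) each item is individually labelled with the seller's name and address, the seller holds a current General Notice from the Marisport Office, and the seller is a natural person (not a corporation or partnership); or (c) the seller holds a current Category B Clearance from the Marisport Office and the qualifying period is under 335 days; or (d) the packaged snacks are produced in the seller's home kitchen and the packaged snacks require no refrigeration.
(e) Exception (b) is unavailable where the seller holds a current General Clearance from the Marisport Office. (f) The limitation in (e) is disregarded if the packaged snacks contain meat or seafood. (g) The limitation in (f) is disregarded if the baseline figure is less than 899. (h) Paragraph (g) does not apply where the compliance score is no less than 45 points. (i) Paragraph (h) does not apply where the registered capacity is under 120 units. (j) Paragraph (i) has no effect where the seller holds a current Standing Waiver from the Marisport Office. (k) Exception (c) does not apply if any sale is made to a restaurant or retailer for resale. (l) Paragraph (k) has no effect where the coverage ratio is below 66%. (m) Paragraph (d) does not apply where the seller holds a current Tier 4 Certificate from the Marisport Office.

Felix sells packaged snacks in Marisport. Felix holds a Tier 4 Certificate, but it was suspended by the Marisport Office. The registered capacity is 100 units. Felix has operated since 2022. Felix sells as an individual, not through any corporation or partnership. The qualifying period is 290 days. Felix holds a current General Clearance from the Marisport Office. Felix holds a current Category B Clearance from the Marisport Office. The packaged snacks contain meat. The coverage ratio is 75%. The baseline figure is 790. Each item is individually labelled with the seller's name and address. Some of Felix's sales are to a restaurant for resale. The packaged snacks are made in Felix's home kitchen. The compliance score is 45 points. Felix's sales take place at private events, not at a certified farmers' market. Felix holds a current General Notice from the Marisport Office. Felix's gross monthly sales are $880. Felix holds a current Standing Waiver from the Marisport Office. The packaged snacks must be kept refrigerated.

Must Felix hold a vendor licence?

Exception (a) does not apply: sales are at private events, not a certified farmers' market.
Exception (b) is satisfied on its face — items are individually labelled; a current General Notice is held; the seller is a natural person. Applying paragraphs (e)–(j): (e) operates (a current General Clearance is held), but is itself disapplied by (f): (f) operates against (e): the packaged snacks contain meat. (g) operates (the baseline figure is 790, less than the 899 limit), but yields to (h): (h) is engaged — the compliance score is 45 points, meeting the 45 points threshold. (i) is triggered (the registered capacity is 100 units, under the 120 units limit), but is overridden by (j): (j) is engaged — a current Standing Waiver is held. So (b) applies.
Exception (c): a current Category B Clearance is held; the qualifying period is 290 days, under the 335 days limit — every condition holds. But applying paragraphs (k)–(l): (k) applies — some sales are to a restaurant for resale. (l), which would lift (k), is not triggered — the coverage ratio is 75%, not below 66%. Exception (c) does not apply.
Exception (d) does not apply: the packaged snacks require refrigeration.

No — exception (b) applies; Felix is not required to hold a vendor licence.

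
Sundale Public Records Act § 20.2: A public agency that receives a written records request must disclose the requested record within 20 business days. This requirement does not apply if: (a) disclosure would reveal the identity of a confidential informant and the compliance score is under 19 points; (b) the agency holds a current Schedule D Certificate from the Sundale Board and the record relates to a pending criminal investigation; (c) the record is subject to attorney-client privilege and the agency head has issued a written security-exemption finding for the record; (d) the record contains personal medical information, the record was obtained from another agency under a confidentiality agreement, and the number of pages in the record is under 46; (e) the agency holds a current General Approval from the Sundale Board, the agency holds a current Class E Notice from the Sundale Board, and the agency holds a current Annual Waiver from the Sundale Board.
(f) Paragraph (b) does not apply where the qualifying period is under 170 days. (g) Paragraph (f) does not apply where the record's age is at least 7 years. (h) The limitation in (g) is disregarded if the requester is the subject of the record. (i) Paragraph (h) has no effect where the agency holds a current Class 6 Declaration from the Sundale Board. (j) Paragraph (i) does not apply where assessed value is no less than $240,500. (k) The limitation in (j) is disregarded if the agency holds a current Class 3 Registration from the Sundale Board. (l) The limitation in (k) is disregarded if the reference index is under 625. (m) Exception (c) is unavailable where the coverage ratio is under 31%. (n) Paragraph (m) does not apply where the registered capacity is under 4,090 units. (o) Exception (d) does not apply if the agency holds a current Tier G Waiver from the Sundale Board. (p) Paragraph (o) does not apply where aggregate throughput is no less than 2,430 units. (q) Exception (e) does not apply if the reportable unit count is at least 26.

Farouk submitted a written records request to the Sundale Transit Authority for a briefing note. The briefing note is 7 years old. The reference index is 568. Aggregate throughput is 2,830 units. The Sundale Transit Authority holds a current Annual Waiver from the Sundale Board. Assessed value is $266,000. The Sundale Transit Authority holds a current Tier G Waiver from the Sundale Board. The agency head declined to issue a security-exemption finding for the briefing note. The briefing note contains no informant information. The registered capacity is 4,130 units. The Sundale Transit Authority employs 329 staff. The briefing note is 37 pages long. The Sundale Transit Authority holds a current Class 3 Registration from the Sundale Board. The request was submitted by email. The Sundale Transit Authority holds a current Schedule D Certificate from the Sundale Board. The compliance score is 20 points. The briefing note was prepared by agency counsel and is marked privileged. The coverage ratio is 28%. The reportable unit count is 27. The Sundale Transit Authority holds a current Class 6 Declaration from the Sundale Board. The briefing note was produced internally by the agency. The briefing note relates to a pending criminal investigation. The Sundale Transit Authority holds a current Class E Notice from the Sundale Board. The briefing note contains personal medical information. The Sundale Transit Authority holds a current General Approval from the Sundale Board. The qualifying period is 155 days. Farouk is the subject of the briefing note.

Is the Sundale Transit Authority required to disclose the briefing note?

Exception (a) requires that disclosure would reveal the identity of a confidential informant; but the briefing note contains no informant information, so (a) is unavailable.
Exception (b)'s conditions are all satisfied: a current Schedule D Certificate is held; the briefing note relates to a pending investigation. But applying paragraphs (f)–(l): (f) applies — the qualifying period is 155 days, under the 170 days limit. (g) is triggered (the record's age is 7 years, meeting the 7 years threshold), but is set aside by (h): (h) operates against (g): Farouk is the subject of the briefing note. (i) would limit (h) — a current Class 6 Declaration is held — but (j) sets (i) aside: (j) applies — assessed value is $266,000, meeting the $240,500 threshold. (k) operates (a current Class 3 Registration is held), but is displaced by (l): (l) operates against (k): the reference index is 568, under the 625 limit. So (b) is unavailable.
Exception (c) fails — the agency head declined to issue a security-exemption finding.
Exception (d) does not apply: the briefing note was produced internally.
Exception (e): a current General Approval is held; a current Class E Notice is held; a current Annual Waiver is held — every condition holds. However, paragraph (q) must be considered: (q) is triggered — the reportable unit count is 27, meeting the 26 threshold. Exception (e) does not apply.
No exception is made out. the Sundale Transit Authority falls within the general rule.

Yes — the Sundale Transit Authority must disclose the briefing note.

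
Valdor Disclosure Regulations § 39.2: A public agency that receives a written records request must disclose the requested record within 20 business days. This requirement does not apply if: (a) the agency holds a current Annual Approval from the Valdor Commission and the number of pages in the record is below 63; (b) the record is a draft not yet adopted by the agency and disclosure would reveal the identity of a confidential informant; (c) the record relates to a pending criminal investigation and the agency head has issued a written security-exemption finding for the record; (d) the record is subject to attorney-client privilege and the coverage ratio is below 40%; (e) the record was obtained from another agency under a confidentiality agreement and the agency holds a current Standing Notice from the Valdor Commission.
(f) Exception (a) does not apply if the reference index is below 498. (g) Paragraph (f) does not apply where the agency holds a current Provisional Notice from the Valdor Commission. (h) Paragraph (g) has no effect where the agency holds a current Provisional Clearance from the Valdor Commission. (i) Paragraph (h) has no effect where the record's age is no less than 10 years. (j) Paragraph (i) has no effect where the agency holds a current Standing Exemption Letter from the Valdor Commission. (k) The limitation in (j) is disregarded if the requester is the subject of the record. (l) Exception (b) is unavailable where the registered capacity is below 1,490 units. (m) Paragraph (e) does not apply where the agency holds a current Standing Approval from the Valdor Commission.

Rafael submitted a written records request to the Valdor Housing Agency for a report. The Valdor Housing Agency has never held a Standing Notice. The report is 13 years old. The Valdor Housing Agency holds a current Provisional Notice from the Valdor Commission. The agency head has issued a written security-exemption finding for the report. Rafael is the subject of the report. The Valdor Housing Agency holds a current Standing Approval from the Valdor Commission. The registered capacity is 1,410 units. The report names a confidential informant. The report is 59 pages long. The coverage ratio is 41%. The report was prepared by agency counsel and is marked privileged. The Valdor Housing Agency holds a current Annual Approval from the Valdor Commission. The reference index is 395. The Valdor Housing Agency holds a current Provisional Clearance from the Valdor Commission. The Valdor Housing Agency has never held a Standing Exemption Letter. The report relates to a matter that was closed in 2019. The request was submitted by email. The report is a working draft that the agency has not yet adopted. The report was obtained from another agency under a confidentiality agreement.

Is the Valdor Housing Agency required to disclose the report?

No — exception (a) applies; the Valdor Housing Agency is not required to disclose the report.

All of (a)'s requirements are met (a current Annual Approval is held; the number of pages in the record is 59, below the 63 limit). Applying paragraphs (f)–(k): (f) applies (the reference index is 395, below the 498 limit), but is overridden by (g): (g) operates against (f): a current Provisional Notice is held. (h) applies (a current Provisional Clearance is held), but is displaced by (i): (i) operates against (h): the record's age is 13 years, meeting the 10 years threshold. (j) does not operate here (no current Standing Exemption Letter is held), so (i) stands. (a) remains available.
Exception (b)'s conditions are all satisfied: the report is an unadopted draft; the report names a confidential informant. But applying paragraph (l): (l) operates against (b): the registered capacity is 1,410 units, below the 1,490 units limit. Exception (b) does not apply.
Exception (c) requires that the record relates to a pending criminal investigation; but the report relates to a closed matter, so (c) is unavailable.
Exception (d) does not apply: the coverage ratio is 41%, not below 40%.
Exception (e) fails — there is no Standing Notice in force.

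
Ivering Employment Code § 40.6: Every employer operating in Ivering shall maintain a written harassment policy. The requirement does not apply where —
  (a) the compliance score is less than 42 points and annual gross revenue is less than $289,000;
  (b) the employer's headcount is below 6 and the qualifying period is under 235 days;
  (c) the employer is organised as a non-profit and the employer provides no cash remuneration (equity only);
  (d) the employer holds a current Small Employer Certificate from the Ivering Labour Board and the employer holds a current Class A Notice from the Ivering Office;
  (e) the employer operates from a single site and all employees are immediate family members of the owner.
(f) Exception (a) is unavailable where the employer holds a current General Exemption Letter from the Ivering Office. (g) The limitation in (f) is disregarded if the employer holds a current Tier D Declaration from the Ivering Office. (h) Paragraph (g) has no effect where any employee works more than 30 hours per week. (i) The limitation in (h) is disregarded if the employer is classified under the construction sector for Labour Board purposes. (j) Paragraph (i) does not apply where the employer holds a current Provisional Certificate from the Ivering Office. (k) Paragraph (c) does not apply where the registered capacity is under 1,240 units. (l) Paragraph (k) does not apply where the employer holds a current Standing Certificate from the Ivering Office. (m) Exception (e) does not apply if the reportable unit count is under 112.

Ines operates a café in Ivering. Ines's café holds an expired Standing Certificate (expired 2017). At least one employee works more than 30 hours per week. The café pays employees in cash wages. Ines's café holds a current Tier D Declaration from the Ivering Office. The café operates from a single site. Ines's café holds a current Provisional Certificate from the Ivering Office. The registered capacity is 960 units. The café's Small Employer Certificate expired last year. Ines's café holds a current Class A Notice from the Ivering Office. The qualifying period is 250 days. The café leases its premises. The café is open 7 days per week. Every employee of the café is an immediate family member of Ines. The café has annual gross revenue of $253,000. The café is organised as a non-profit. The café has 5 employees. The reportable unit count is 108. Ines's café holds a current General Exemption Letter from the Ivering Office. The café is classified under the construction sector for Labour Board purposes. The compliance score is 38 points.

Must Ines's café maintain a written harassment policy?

Exception (a) is satisfied on its face — the compliance score is 38 points, less than the 42 points limit; annual gross revenue is $253,000, less than the $289,000 limit. However, paragraphs (f)–(j) must be considered: (f) is triggered — a current General Exemption Letter is held. (g) applies (a current Tier D Declaration is held), but is displaced by (h): (h) operates against (g): at least one employee exceeds 30 hours/week. (i) would limit (h) — the café is classified under the construction sector — but (j) sets (i) aside: (j) operates — a current Provisional Certificate is held. Exception (a) does not apply.
Exception (b) fails — the qualifying period is 250 days, not under 235 days.
Exception (c) fails — employees are paid cash wages.
Exception (d) fails — the Small Employer Certificate has expired.
Exception (e) is satisfied on its face — the employer operates from a single site; every employee is an immediate family member. Turning to paragraph (m): (m) operates — the reportable unit count is 108, under the 112 limit. (e) is therefore removed.
No exception displaces § 40.6.

Yes — Ines's café must maintain a written harassment policy.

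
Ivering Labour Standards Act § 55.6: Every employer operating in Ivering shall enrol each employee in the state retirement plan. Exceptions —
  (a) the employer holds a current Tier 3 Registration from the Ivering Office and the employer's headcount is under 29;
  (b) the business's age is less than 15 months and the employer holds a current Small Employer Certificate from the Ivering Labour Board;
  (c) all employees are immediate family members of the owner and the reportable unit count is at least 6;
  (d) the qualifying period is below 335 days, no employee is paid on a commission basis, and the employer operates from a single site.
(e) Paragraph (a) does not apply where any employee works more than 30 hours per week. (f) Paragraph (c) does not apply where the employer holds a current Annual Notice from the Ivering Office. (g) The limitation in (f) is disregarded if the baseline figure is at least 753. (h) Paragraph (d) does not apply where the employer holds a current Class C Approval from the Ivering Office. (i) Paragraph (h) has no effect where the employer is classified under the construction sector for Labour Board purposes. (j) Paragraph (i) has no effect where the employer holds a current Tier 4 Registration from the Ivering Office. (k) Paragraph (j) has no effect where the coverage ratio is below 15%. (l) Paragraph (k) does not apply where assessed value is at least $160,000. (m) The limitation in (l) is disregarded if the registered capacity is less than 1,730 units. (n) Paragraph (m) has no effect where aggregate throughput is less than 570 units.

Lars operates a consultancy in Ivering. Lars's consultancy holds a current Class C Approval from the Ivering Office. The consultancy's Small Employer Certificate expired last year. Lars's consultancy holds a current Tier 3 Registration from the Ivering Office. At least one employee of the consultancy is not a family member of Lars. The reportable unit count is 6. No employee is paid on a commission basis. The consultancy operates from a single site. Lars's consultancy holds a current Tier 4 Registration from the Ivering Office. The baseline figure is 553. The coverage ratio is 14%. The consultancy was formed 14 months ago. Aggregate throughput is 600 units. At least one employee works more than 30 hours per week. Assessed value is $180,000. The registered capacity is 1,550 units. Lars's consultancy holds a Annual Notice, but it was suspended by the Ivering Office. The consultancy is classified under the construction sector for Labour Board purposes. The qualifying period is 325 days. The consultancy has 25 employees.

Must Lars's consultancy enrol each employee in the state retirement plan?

Exception (a) is satisfied on its face — a current Tier 3 Registration is held; the employer's headcount is 25, under the 29 limit. However, paragraph (e) must be considered: (e) applies — at least one employee exceeds 30 hours/week. (a) is therefore removed.
Exception (b) does not apply: the Small Employer Certificate has expired.
Exception (c) does not apply: at least one employee is not a family member.
Exception (d) is satisfied on its face — the qualifying period is 325 days, below the 335 days limit; no employee is paid on commission; the employer operates from a single site. Under paragraphs (h)–(n): (h) would limit (d) — a current Class C Approval is held — but (i) sets (h) aside: (i) operates against (h): the consultancy is classified under the construction sector. (j) operates (a current Tier 4 Registration is held), but is set aside by (k): (k) operates — the coverage ratio is 14%, below the 15% limit. (l) would limit (k) — assessed value is $180,000, meeting the $160,000 threshold — but (m) sets (l) aside: (m) operates against (l): the registered capacity is 1,550 units, less than the 1,730 units limit. (n) is not triggered (aggregate throughput is 600 units, not less than 570 units), so (m) stands. So (d) applies.

No — exception (d) applies; Lars's consultancy is not required to enrol each employee in the state retirement plan.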